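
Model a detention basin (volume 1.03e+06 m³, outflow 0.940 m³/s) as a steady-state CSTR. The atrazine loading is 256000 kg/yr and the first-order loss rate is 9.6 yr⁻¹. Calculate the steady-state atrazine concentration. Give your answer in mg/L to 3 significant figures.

Outflow Q = 0.940 m³/s × 3.156e+07 s/yr = 2.966e+07 m³/yr.
Steady-state CSTR mass balance: W = Q·C + k·V·C, so C = W/(Q + kV).
Q + kV = 2.966e+07 + 9.6·1.03e+06 = 3.955e+07 m³/yr.
C = 256000/3.955e+07 = 0.006472 kg/m³ = 6.472 mg/L.

6.47 mg/L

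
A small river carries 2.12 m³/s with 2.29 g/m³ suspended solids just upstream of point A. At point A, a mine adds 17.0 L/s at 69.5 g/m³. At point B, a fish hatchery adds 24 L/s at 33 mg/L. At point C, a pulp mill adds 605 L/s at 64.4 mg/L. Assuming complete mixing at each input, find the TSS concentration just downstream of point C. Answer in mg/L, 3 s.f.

16.6 mg/L

17.0 L/s = 0.017 m³/s.
After input A: C = (2.12·2.29 + 0.017·69.5) / 2.137 = 2.825 mg/L.
24 L/s = 0.024 m³/s.
After input B: C = (2.137·2.825 + 0.024·33) / 2.161 = 3.16 mg/L.
605 L/s = 0.605 m³/s.
After input C: C = (2.161·3.16 + 0.605·64.4) / 2.766 = 16.55 mg/L.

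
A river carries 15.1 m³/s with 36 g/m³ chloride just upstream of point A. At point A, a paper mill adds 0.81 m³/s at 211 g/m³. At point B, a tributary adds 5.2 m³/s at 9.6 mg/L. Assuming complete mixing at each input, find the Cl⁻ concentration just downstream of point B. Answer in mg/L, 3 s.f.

36.2 mg/L

After input A: C = (15.1·36 + 0.81·211) / 15.91 = 44.91 mg/L.
After input B: C = (15.91·44.91 + 5.2·9.6) / 21.11 = 36.21 mg/L.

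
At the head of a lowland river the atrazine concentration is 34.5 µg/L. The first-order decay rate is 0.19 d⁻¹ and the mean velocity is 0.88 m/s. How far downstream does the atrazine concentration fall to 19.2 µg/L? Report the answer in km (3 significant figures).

235 km

From C = C₀·e^(−kt), t = ln(C₀/C)/k = ln(34.5/19.2)/0.19 = 0.586/0.19 = 3.084 d.
Distance = v·t = 0.88 m/s × 2.665e+05 s = 2.345e+05 m = 234.5 km.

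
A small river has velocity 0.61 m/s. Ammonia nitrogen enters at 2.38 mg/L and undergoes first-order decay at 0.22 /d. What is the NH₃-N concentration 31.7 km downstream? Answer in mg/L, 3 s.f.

Travel time t = 31.7 km / 0.61 m/s = 3.17e+04/0.61 = 5.197e+04 s = 0.6015 d.
First-order decay: C = 2.38·exp(−0.22·0.6015) = 2.38·0.8761 = 2.085 mg/L.

2.09 mg/L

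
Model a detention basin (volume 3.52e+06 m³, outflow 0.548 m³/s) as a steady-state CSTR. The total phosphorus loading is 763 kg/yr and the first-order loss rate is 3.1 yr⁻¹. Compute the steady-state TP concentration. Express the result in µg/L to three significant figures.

27.1 µg/L

Outflow Q = 0.548 m³/s × 3.156e+07 s/yr = 1.729e+07 m³/yr.
Steady-state CSTR mass balance: W = Q·C + k·V·C, so C = W/(Q + kV).
Q + kV = 1.729e+07 + 3.1·3.52e+06 = 2.821e+07 m³/yr.
C = 763/2.821e+07 = 2.705e-05 kg/m³ = 0.02705 mg/L = 27.05 µg/L.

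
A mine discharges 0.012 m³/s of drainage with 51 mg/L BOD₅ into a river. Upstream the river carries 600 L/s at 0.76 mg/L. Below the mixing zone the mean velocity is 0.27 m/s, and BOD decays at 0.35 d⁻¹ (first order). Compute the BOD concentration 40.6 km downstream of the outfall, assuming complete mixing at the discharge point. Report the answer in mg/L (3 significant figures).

600 L/s = 0.6 m³/s.
After complete mixing, C₀ = (0.012·51 + 0.6·0.76) / 0.612 = 1.745 mg/L.
Travel time t = 4.06e+04 m / 0.27 m/s = 1.504e+05 s = 1.74 d.
C = 1.745·exp(−0.35·1.74) = 1.745·0.5438 = 0.949 mg/L.

0.949 mg/L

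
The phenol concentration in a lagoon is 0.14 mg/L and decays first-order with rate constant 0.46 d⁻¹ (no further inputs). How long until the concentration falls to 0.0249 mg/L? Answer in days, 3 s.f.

t = ln(C₀/C)/k = ln(0.14/0.0249)/0.46 = 1.727/0.46 = 3.754 d.

3.75 d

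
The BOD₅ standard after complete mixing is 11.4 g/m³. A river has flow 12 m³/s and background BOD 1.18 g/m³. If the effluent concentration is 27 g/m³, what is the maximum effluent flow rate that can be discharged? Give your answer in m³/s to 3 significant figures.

Mass balance at complete mixing: C_std·(Q_w + Q_r) = Q_w·C_e + Q_r·C_b.
Rearranging, Q_w = Q_r·(C_std − C_b)/(C_e − C_std) = 12·(11.4 − 1.18) / (27 − 11.4) = 7.862 m³/s.

7.86 m³/s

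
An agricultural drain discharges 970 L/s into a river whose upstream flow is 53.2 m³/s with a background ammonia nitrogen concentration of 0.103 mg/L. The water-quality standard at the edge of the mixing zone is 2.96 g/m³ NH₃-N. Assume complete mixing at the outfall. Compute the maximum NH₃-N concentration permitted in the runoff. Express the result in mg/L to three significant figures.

970 L/s = 0.97 m³/s.
Mass balance: 2.96·54.17 = 0.97·Cₑ + 53.2·0.103.
Cₑ = (160.3 − 5.48) / 0.97 = 159.7 mg/L.

160 mg/L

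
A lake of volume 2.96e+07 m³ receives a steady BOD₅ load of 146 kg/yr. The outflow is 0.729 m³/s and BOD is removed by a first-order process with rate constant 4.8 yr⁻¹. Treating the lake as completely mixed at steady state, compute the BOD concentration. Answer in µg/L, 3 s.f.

0.884 µg/L

Outflow Q = 0.729 m³/s × 3.156e+07 s/yr = 2.301e+07 m³/yr.
Steady-state CSTR mass balance: W = Q·C + k·V·C, so C = W/(Q + kV).
Q + kV = 2.301e+07 + 4.8·2.96e+07 = 1.651e+08 m³/yr.
C = 146/1.651e+08 = 8.844e-07 kg/m³ = 0.0008844 mg/L = 0.8844 µg/L.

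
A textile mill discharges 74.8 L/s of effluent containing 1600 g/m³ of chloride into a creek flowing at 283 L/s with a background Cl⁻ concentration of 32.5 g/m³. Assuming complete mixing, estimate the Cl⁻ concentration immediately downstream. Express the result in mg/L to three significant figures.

74.8 L/s = 0.0748 m³/s.
283 L/s = 0.283 m³/s.
By mass balance at complete mixing, C = (0.0748·1600 + 0.283·32.5) / (0.0748 + 0.283) = 128.9/0.3578 = 360.2 mg/L.

360 mg/L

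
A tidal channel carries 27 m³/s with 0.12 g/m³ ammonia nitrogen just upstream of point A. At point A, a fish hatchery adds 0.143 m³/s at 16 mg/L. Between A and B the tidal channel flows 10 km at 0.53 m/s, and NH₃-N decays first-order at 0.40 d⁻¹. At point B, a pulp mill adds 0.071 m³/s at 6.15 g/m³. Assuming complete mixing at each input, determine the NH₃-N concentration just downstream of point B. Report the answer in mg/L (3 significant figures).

After input A: C = (27·0.12 + 0.143·16) / 27.14 = 0.2037 mg/L.
Over the 10 km reach to input B (t = 1.887e+04 s = 0.2184 d), decay gives C = 0.2037·exp(−0.40·0.2184) = 0.1866 mg/L.
After input B: C = (27.14·0.1866 + 0.071·6.15) / 27.21 = 0.2022 mg/L.

0.202 mg/L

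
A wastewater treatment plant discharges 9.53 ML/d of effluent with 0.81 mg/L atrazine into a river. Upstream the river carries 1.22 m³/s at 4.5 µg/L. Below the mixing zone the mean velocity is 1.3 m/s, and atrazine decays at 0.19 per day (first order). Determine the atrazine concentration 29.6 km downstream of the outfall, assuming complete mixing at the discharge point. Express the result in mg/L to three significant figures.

0.0678 mg/L

9.53 ML/d = 0.1103 m³/s.
4.5 µg/L = 0.0045 mg/L.
After complete mixing, C₀ = (0.1103·0.81 + 1.22·0.0045) / 1.33 = 0.07129 mg/L.
Travel time t = 2.96e+04 m / 1.3 m/s = 2.277e+04 s = 0.2635 d.
C = 0.07129·exp(−0.19·0.2635) = 0.07129·0.9512 = 0.06781 mg/L.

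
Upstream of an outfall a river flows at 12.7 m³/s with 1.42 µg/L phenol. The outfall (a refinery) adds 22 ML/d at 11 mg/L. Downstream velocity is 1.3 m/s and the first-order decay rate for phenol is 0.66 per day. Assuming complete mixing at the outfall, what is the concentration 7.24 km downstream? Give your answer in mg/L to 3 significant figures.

22 ML/d = 0.2546 m³/s.
1.42 µg/L = 0.00142 mg/L.
After complete mixing, C₀ = (0.2546·11 + 12.7·0.00142) / 12.95 = 0.2176 mg/L.
Travel time t = 7240 m / 1.3 m/s = 5569 s = 0.06446 d.
C = 0.2176·exp(−0.66·0.06446) = 0.2176·0.9583 = 0.2085 mg/L.

0.209 mg/L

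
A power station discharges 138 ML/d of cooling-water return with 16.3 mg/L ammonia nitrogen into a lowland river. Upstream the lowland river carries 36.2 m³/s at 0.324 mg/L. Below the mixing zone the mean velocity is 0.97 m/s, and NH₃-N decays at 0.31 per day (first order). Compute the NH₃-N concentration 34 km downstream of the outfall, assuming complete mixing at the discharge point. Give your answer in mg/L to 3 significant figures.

138 ML/d = 1.597 m³/s.
After complete mixing, C₀ = (1.597·16.3 + 36.2·0.324) / 37.8 = 0.9991 mg/L.
Travel time t = 3.4e+04 m / 0.97 m/s = 3.505e+04 s = 0.4057 d.
C = 0.9991·exp(−0.31·0.4057) = 0.9991·0.8818 = 0.881 mg/L.

0.881 mg/L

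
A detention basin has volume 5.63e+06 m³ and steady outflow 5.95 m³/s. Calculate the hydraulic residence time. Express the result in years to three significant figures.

Q = 5.95 m³/s × 3.156e+07 s/yr = 1.878e+08 m³/yr.
Hydraulic residence time τ = V/Q = 5.63e+06/1.878e+08 = 0.02998 yr.

0.0300 yr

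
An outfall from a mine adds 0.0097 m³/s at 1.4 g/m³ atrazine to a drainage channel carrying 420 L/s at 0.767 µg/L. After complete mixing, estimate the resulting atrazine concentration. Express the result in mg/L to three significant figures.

0.0324 mg/L

420 L/s = 0.42 m³/s.
0.767 µg/L = 0.000767 mg/L.
By mass balance at complete mixing, C = (0.0097·1.4 + 0.42·0.000767) / (0.0097 + 0.42) = 0.0139/0.4297 = 0.03235 mg/L.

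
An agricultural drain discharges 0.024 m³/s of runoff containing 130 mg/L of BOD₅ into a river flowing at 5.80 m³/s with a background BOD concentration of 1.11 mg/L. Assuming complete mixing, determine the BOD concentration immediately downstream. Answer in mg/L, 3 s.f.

Flow-weighted mixing gives C = (0.024·130 + 5.8·1.11) / (0.024 + 5.8) = 9.558/5.824 = 1.641 mg/L.

1.64 mg/L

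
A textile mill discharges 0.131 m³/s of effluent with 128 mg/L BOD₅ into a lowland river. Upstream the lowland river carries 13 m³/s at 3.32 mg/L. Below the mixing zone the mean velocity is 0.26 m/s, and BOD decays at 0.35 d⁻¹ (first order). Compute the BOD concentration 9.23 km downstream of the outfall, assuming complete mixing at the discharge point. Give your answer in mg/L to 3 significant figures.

3.95 mg/L

After complete mixing, C₀ = (0.131·128 + 13·3.32) / 13.13 = 4.564 mg/L.
Travel time t = 9230 m / 0.26 m/s = 3.55e+04 s = 0.4109 d.
C = 4.564·exp(−0.35·0.4109) = 4.564·0.8661 = 3.953 mg/L.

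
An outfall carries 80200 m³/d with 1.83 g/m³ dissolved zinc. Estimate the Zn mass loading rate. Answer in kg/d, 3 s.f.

147 kg/d

80200 m³/d = 0.9282 m³/s.
Mass flux = Q·C = 0.9282 m³/s × 1.83 g/m³ = 1.699 g/s.
= 1.699 g/s × 86.4 = 146.8 kg/d.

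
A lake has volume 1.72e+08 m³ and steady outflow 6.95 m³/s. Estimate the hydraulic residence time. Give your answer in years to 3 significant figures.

Q = 6.95 m³/s × 3.156e+07 s/yr = 2.193e+08 m³/yr.
Hydraulic residence time τ = V/Q = 1.72e+08/2.193e+08 = 0.7842 yr.

0.784 yr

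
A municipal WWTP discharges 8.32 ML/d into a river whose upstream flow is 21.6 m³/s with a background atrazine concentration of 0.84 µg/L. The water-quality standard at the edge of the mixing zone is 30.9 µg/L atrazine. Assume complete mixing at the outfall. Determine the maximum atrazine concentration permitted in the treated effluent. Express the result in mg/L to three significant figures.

6.77 mg/L

8.32 ML/d = 0.0963 m³/s.
0.84 µg/L = 0.00084 mg/L.
30.9 µg/L = 0.0309 mg/L.
Mass balance: 0.0309·21.7 = 0.0963·Cₑ + 21.6·0.00084.
Cₑ = (0.6704 − 0.01814) / 0.0963 = 6.774 mg/L.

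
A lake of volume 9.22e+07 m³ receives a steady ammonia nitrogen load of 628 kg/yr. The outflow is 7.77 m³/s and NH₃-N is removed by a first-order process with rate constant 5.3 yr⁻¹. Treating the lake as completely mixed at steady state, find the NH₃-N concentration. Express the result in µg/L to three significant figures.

Outflow Q = 7.77 m³/s × 3.156e+07 s/yr = 2.452e+08 m³/yr.
Steady-state CSTR mass balance: W = Q·C + k·V·C, so C = W/(Q + kV).
Q + kV = 2.452e+08 + 5.3·9.22e+07 = 7.339e+08 m³/yr.
C = 628/7.339e+08 = 8.557e-07 kg/m³ = 0.0008557 mg/L = 0.8557 µg/L.

0.856 µg/L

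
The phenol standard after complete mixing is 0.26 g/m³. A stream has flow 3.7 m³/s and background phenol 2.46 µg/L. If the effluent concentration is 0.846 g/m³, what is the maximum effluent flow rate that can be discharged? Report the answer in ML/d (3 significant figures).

140 ML/d

2.46 µg/L = 0.00246 mg/L.
Mass balance at complete mixing: C_std·(Q_w + Q_r) = Q_w·C_e + Q_r·C_b.
Rearranging, Q_w = Q_r·(C_std − C_b)/(C_e − C_std) = 3.7·(0.26 − 0.00246) / (0.846 − 0.26) = 1.626 m³/s.
= 140.5 ML/d.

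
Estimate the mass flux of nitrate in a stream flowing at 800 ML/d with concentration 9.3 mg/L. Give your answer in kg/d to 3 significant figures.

7440 kg/d

800 ML/d = 9.259 m³/s.
Mass flux = Q·C = 9.259 m³/s × 9.3 g/m³ = 86.11 g/s.
= 86.11 g/s × 86.4 = 7440 kg/d.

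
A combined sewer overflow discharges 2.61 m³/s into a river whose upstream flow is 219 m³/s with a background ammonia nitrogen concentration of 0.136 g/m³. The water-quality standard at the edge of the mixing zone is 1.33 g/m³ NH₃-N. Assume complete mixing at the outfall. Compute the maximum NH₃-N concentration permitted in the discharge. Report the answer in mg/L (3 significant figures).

Mass balance: 1.33·221.6 = 2.61·Cₑ + 219·0.136.
Cₑ = (294.7 − 29.78) / 2.61 = 101.5 mg/L.

102 mg/L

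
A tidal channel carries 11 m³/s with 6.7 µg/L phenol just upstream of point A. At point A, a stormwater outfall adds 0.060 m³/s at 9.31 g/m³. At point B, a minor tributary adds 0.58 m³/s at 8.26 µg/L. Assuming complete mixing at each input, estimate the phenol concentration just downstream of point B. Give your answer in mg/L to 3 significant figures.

6.7 µg/L = 0.0067 mg/L.
After input A: C = (11·0.0067 + 0.06·9.31) / 11.06 = 0.05717 mg/L.
8.26 µg/L = 0.00826 mg/L.
After input B: C = (11.06·0.05717 + 0.58·0.00826) / 11.64 = 0.05473 mg/L.

0.0547 mg/L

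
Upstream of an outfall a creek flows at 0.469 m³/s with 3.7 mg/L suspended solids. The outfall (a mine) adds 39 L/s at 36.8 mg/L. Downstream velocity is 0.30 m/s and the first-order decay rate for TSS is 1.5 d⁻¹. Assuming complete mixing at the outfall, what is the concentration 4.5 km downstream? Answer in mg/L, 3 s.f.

4.81 mg/L

39 L/s = 0.039 m³/s.
After complete mixing, C₀ = (0.039·36.8 + 0.469·3.7) / 0.508 = 6.241 mg/L.
Travel time t = 4500 m / 0.30 m/s = 1.5e+04 s = 0.1736 d.
C = 6.241·exp(−1.5·0.1736) = 6.241·0.7707 = 4.81 mg/L.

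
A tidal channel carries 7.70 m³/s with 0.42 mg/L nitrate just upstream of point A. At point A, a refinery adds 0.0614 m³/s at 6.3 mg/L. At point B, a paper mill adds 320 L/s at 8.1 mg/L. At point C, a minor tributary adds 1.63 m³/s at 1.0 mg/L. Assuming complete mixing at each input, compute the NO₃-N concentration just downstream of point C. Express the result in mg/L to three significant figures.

0.808 mg/L

After input A: C = (7.7·0.42 + 0.0614·6.3) / 7.761 = 0.4665 mg/L.
320 L/s = 0.32 m³/s.
After input B: C = (7.761·0.4665 + 0.32·8.1) / 8.081 = 0.7688 mg/L.
After input C: C = (8.081·0.7688 + 1.63·1) / 9.711 = 0.8076 mg/L.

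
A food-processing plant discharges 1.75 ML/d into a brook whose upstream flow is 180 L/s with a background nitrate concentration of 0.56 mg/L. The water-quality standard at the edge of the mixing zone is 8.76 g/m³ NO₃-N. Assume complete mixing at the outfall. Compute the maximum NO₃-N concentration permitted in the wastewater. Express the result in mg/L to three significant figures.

1.75 ML/d = 0.02025 m³/s.
180 L/s = 0.18 m³/s.
Mass balance: 8.76·0.2003 = 0.02025·Cₑ + 0.18·0.56.
Cₑ = (1.754 − 0.1008) / 0.02025 = 81.63 mg/L.

81.6 mg/L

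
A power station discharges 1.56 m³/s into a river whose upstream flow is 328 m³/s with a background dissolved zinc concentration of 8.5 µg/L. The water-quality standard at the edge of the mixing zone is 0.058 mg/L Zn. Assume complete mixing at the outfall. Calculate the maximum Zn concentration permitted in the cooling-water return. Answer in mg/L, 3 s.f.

8.5 µg/L = 0.0085 mg/L.
Mass balance: 0.058·329.6 = 1.56·Cₑ + 328·0.0085.
Cₑ = (19.11 − 2.788) / 1.56 = 10.47 mg/L.

10.5 mg/L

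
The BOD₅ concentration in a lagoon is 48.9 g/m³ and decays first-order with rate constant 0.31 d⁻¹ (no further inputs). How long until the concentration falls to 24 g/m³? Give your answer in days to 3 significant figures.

2.30 d

t = ln(C₀/C)/k = ln(48.9/24)/0.31 = 0.7117/0.31 = 2.296 d.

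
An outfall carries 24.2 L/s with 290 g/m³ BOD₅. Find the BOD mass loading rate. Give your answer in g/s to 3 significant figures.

7.02 g/s

24.2 L/s = 0.0242 m³/s.
Mass flux = Q·C = 0.0242 m³/s × 290 g/m³ = 7.018 g/s.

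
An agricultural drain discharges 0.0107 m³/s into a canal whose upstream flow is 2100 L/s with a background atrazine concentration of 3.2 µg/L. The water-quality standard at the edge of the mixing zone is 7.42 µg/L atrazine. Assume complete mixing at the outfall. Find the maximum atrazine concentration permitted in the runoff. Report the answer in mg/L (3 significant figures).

2100 L/s = 2.1 m³/s.
3.2 µg/L = 0.0032 mg/L.
7.42 µg/L = 0.00742 mg/L.
Mass balance: 0.00742·2.111 = 0.0107·Cₑ + 2.1·0.0032.
Cₑ = (0.01566 − 0.00672) / 0.0107 = 0.8356 mg/L.

0.836 mg/L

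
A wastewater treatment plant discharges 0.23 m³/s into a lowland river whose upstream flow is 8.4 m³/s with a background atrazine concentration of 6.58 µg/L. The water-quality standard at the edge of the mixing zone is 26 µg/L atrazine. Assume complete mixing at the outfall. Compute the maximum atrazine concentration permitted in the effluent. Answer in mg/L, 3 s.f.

0.735 mg/L

6.58 µg/L = 0.00658 mg/L.
26 µg/L = 0.026 mg/L.
Mass balance: 0.026·8.63 = 0.23·Cₑ + 8.4·0.00658.
Cₑ = (0.2244 − 0.05527) / 0.23 = 0.7353 mg/L.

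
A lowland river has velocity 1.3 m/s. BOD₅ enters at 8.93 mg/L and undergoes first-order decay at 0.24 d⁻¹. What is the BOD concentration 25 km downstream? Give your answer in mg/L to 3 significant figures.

8.47 mg/L

Travel time t = 25 km / 1.3 m/s = 2.5e+04/1.3 = 1.923e+04 s = 0.2226 d.
First-order decay: C = 8.93·exp(−0.24·0.2226) = 8.93·0.948 = 8.465 mg/L.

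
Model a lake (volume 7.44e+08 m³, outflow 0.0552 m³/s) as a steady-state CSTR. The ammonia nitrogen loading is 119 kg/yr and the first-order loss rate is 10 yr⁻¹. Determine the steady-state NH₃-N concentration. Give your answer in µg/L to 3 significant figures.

0.0160 µg/L

Outflow Q = 0.0552 m³/s × 3.156e+07 s/yr = 1.742e+06 m³/yr.
Steady-state CSTR mass balance: W = Q·C + k·V·C, so C = W/(Q + kV).
Q + kV = 1.742e+06 + 10·7.44e+08 = 7.442e+09 m³/yr.
C = 119/7.442e+09 = 1.599e-08 kg/m³ = 1.599e-05 mg/L = 0.01599 µg/L.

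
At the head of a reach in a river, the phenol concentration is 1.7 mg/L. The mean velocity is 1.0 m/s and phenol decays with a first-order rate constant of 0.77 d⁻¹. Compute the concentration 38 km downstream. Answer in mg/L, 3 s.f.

1.21 mg/L

Travel time t = 38 km / 1.0 m/s = 3.8e+04/1.0 = 3.8e+04 s = 0.4398 d.
First-order decay: C = 1.7·exp(−0.77·0.4398) = 1.7·0.7127 = 1.212 mg/L.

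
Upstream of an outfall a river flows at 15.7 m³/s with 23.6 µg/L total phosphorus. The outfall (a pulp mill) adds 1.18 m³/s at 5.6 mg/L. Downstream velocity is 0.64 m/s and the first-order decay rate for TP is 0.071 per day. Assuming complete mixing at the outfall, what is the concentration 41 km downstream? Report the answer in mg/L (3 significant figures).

23.6 µg/L = 0.0236 mg/L.
After complete mixing, C₀ = (1.18·5.6 + 15.7·0.0236) / 16.88 = 0.4134 mg/L.
Travel time t = 4.1e+04 m / 0.64 m/s = 6.406e+04 s = 0.7415 d.
C = 0.4134·exp(−0.071·0.7415) = 0.4134·0.9487 = 0.3922 mg/L.

0.392 mg/L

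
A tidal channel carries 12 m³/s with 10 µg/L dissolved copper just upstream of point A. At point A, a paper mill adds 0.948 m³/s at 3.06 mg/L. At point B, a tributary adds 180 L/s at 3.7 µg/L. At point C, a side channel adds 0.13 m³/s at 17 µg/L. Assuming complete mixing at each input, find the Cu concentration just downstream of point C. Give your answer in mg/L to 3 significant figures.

0.228 mg/L

10 µg/L = 0.01 mg/L.
After input A: C = (12·0.01 + 0.948·3.06) / 12.95 = 0.2333 mg/L.
180 L/s = 0.18 m³/s.
3.7 µg/L = 0.0037 mg/L.
After input B: C = (12.95·0.2333 + 0.18·0.0037) / 13.13 = 0.2302 mg/L.
17 µg/L = 0.017 mg/L.
After input C: C = (13.13·0.2302 + 0.13·0.017) / 13.26 = 0.2281 mg/L.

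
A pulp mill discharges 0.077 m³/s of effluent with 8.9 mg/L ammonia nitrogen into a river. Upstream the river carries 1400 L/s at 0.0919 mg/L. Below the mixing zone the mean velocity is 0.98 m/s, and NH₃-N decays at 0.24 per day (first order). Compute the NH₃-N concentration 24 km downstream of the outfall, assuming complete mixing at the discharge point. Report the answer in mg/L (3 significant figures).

0.515 mg/L

1400 L/s = 1.4 m³/s.
After complete mixing, C₀ = (0.077·8.9 + 1.4·0.0919) / 1.477 = 0.5511 mg/L.
Travel time t = 2.4e+04 m / 0.98 m/s = 2.449e+04 s = 0.2834 d.
C = 0.5511·exp(−0.24·0.2834) = 0.5511·0.9342 = 0.5148 mg/L.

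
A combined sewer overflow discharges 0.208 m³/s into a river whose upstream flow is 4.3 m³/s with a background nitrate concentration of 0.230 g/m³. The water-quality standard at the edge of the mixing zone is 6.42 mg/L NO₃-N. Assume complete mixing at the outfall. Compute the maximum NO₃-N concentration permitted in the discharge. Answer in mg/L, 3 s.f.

Mass balance: 6.42·4.508 = 0.208·Cₑ + 4.3·0.23.
Cₑ = (28.94 − 0.989) / 0.208 = 134.4 mg/L.

134 mg/L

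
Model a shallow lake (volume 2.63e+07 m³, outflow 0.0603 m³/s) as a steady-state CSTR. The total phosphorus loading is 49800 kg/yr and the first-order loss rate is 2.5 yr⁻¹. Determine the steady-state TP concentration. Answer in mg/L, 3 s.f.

Outflow Q = 0.0603 m³/s × 3.156e+07 s/yr = 1.903e+06 m³/yr.
Steady-state CSTR mass balance: W = Q·C + k·V·C, so C = W/(Q + kV).
Q + kV = 1.903e+06 + 2.5·2.63e+07 = 6.765e+07 m³/yr.
C = 49800/6.765e+07 = 0.0007361 kg/m³ = 0.7361 mg/L.

0.736 mg/L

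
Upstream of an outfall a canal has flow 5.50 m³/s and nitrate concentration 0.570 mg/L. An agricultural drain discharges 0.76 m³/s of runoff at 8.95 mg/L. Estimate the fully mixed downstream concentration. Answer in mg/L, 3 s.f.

1.59 mg/L

By mass balance at complete mixing, C = (0.76·8.95 + 5.5·0.57) / (0.76 + 5.5) = 9.937/6.26 = 1.587 mg/L.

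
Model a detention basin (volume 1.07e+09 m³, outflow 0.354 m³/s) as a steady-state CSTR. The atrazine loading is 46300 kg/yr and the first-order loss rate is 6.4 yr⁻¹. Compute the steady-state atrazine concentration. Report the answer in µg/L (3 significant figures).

Outflow Q = 0.354 m³/s × 3.156e+07 s/yr = 1.117e+07 m³/yr.
Steady-state CSTR mass balance: W = Q·C + k·V·C, so C = W/(Q + kV).
Q + kV = 1.117e+07 + 6.4·1.07e+09 = 6.859e+09 m³/yr.
C = 46300/6.859e+09 = 6.75e-06 kg/m³ = 0.00675 mg/L = 6.75 µg/L.

6.75 µg/L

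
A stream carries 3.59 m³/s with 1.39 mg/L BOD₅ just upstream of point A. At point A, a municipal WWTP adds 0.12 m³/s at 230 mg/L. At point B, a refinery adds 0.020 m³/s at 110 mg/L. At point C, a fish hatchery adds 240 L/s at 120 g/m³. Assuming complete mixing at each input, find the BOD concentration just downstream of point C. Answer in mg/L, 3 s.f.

16.0 mg/L

After input A: C = (3.59·1.39 + 0.12·230) / 3.71 = 8.784 mg/L.
After input B: C = (3.71·8.784 + 0.02·110) / 3.73 = 9.327 mg/L.
240 L/s = 0.24 m³/s.
After input C: C = (3.73·9.327 + 0.24·120) / 3.97 = 16.02 mg/L.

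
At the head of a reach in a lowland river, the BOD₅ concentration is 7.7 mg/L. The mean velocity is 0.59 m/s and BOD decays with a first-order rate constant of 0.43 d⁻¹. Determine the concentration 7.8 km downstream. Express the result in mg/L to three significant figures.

7.21 mg/L

Travel time t = 7.8 km / 0.59 m/s = 7800/0.59 = 1.322e+04 s = 0.153 d.
First-order decay: C = 7.7·exp(−0.43·0.153) = 7.7·0.9363 = 7.21 mg/L.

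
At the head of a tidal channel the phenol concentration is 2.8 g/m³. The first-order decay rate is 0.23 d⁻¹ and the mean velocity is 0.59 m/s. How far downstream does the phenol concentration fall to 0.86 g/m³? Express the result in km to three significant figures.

From C = C₀·e^(−kt), t = ln(C₀/C)/k = ln(2.8/0.86)/0.23 = 1.18/0.23 = 5.132 d.
Distance = v·t = 0.59 m/s × 4.434e+05 s = 2.616e+05 m = 261.6 km.

262 km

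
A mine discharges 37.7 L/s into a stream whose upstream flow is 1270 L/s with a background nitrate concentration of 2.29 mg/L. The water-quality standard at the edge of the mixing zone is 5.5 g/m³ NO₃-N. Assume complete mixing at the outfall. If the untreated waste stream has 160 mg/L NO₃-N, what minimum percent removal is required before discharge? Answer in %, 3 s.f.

29.0 %

37.7 L/s = 0.0377 m³/s.
1270 L/s = 1.27 m³/s.
Mass balance: 5.5·1.308 = 0.0377·Cₑ + 1.27·2.29.
Cₑ = (7.192 − 2.908) / 0.0377 = 113.6 mg/L.
Required removal = 1 − 113.6/160 = 28.98 %.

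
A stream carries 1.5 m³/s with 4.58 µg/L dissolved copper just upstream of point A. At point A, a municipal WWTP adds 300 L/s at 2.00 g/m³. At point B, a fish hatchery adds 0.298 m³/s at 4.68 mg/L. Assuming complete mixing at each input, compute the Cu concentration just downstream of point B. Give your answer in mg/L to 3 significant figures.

4.58 µg/L = 0.00458 mg/L.
300 L/s = 0.3 m³/s.
After input A: C = (1.5·0.00458 + 0.3·2) / 1.8 = 0.3372 mg/L.
After input B: C = (1.8·0.3372 + 0.298·4.68) / 2.098 = 0.954 mg/L.

0.954 mg/L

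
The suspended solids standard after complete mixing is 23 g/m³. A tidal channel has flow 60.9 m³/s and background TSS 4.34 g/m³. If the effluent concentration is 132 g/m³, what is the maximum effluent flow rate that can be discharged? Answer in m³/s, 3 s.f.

Mass balance at complete mixing: C_std·(Q_w + Q_r) = Q_w·C_e + Q_r·C_b.
Rearranging, Q_w = Q_r·(C_std − C_b)/(C_e − C_std) = 60.9·(23 − 4.34) / (132 − 23) = 10.43 m³/s.

10.4 m³/s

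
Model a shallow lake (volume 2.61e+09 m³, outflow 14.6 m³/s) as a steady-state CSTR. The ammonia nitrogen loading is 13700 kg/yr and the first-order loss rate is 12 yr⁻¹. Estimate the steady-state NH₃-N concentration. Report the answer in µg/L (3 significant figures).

0.431 µg/L

Outflow Q = 14.6 m³/s × 3.156e+07 s/yr = 4.607e+08 m³/yr.
Steady-state CSTR mass balance: W = Q·C + k·V·C, so C = W/(Q + kV).
Q + kV = 4.607e+08 + 12·2.61e+09 = 3.178e+10 m³/yr.
C = 13700/3.178e+10 = 4.311e-07 kg/m³ = 0.0004311 mg/L = 0.4311 µg/L.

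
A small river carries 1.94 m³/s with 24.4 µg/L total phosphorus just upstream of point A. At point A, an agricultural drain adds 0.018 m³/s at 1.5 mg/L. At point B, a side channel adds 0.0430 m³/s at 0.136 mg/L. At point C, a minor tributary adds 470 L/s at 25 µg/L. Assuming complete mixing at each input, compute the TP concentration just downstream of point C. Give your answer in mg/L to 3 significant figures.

24.4 µg/L = 0.0244 mg/L.
After input A: C = (1.94·0.0244 + 0.018·1.5) / 1.958 = 0.03797 mg/L.
After input B: C = (1.958·0.03797 + 0.043·0.136) / 2.001 = 0.04007 mg/L.
470 L/s = 0.47 m³/s.
25 µg/L = 0.025 mg/L.
After input C: C = (2.001·0.04007 + 0.47·0.025) / 2.471 = 0.03721 mg/L.

0.0372 mg/L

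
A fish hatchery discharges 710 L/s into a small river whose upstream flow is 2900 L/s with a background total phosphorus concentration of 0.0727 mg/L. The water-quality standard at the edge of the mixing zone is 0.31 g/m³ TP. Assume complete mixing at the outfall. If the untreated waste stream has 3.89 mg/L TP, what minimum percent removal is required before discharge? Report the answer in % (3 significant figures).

710 L/s = 0.71 m³/s.
2900 L/s = 2.9 m³/s.
Mass balance: 0.31·3.61 = 0.71·Cₑ + 2.9·0.0727.
Cₑ = (1.119 − 0.2108) / 0.71 = 1.279 mg/L.
Required removal = 1 − 1.279/3.89 = 67.11 %.

67.1 %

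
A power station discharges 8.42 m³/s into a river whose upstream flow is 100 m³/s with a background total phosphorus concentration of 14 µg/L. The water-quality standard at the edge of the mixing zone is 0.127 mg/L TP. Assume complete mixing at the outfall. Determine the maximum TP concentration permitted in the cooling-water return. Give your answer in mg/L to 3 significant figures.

14 µg/L = 0.014 mg/L.
Mass balance: 0.127·108.4 = 8.42·Cₑ + 100·0.014.
Cₑ = (13.77 − 1.4) / 8.42 = 1.469 mg/L.

1.47 mg/L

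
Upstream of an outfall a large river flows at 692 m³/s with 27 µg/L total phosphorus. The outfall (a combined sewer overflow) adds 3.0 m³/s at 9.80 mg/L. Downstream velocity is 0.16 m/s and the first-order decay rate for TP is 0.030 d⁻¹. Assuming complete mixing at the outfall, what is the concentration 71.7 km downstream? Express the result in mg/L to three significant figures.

0.0592 mg/L

27 µg/L = 0.027 mg/L.
After complete mixing, C₀ = (3·9.8 + 692·0.027) / 695 = 0.06919 mg/L.
Travel time t = 7.17e+04 m / 0.16 m/s = 4.481e+05 s = 5.187 d.
C = 0.06919·exp(−0.030·5.187) = 0.06919·0.8559 = 0.05922 mg/L.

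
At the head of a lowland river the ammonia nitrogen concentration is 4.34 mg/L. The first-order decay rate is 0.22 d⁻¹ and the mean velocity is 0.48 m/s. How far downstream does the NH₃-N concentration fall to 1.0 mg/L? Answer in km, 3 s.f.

277 km

From C = C₀·e^(−kt), t = ln(C₀/C)/k = ln(4.34/1.0)/0.22 = 1.468/0.22 = 6.672 d.
Distance = v·t = 0.48 m/s × 5.765e+05 s = 2.767e+05 m = 276.7 km.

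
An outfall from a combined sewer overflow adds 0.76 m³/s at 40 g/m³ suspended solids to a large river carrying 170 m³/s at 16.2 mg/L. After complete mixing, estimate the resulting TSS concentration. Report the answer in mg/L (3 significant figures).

16.3 mg/L

Conservation of mass across the mixing zone: C = (0.76·40 + 170·16.2) / (0.76 + 170) = 2784/170.8 = 16.31 mg/L.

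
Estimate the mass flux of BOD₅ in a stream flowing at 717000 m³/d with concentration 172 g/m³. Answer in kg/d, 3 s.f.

123000 kg/d

717000 m³/d = 8.299 m³/s.
Mass flux = Q·C = 8.299 m³/s × 172 g/m³ = 1427 g/s.
= 1427 g/s × 86.4 = 1.233e+05 kg/d.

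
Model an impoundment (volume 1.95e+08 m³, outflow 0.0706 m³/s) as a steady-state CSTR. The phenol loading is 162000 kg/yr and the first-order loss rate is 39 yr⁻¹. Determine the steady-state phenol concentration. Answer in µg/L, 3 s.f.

Outflow Q = 0.0706 m³/s × 3.156e+07 s/yr = 2.228e+06 m³/yr.
Steady-state CSTR mass balance: W = Q·C + k·V·C, so C = W/(Q + kV).
Q + kV = 2.228e+06 + 39·1.95e+08 = 7.607e+09 m³/yr.
C = 162000/7.607e+09 = 2.13e-05 kg/m³ = 0.0213 mg/L = 21.3 µg/L.

21.3 µg/L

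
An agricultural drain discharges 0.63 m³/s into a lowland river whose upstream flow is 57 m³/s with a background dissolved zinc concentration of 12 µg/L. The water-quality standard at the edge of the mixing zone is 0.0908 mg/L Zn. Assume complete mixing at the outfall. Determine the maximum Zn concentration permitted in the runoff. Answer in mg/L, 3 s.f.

7.22 mg/L

12 µg/L = 0.012 mg/L.
Mass balance: 0.0908·57.63 = 0.63·Cₑ + 57·0.012.
Cₑ = (5.233 − 0.684) / 0.63 = 7.22 mg/L.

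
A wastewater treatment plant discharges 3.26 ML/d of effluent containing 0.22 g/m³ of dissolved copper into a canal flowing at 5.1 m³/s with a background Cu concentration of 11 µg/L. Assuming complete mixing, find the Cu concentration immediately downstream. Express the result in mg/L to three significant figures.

0.0125 mg/L

3.26 ML/d = 0.03773 m³/s.
11 µg/L = 0.011 mg/L.
Flow-weighted mixing gives C = (0.03773·0.22 + 5.1·0.011) / (0.03773 + 5.1) = 0.0644/5.138 = 0.01253 mg/L.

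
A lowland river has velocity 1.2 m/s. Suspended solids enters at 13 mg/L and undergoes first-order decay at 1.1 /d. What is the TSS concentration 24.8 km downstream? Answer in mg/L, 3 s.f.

9.99 mg/L

Travel time t = 24.8 km / 1.2 m/s = 2.48e+04/1.2 = 2.067e+04 s = 0.2392 d.
First-order decay: C = 13·exp(−1.1·0.2392) = 13·0.7687 = 9.992 mg/L.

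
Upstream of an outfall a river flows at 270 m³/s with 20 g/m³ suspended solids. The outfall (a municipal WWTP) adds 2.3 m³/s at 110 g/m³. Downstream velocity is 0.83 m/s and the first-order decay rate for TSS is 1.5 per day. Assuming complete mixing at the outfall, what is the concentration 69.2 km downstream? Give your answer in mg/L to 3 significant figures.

4.88 mg/L

After complete mixing, C₀ = (2.3·110 + 270·20) / 272.3 = 20.76 mg/L.
Travel time t = 6.92e+04 m / 0.83 m/s = 8.337e+04 s = 0.965 d.
C = 20.76·exp(−1.5·0.965) = 20.76·0.2352 = 4.882 mg/L.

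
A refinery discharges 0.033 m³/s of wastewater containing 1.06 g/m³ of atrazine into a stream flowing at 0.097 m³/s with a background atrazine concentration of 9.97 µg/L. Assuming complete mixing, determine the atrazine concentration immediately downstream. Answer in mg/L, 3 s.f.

9.97 µg/L = 0.00997 mg/L.
Conservation of mass across the mixing zone: C = (0.033·1.06 + 0.097·0.00997) / (0.033 + 0.097) = 0.03595/0.13 = 0.2765 mg/L.

0.277 mg/L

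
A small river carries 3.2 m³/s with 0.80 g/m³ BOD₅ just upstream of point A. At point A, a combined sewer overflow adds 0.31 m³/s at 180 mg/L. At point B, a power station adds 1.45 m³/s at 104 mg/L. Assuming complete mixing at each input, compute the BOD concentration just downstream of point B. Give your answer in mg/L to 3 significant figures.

After input A: C = (3.2·0.8 + 0.31·180) / 3.51 = 16.63 mg/L.
After input B: C = (3.51·16.63 + 1.45·104) / 4.96 = 42.17 mg/L.

42.2 mg/L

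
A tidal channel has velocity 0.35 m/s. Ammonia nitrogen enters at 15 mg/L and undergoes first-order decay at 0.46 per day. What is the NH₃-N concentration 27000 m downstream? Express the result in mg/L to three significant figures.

Travel time t = 27000 m / 0.35 m/s = 2.7e+04/0.35 = 7.714e+04 s = 0.8929 d.
First-order decay: C = 15·exp(−0.46·0.8929) = 15·0.6632 = 9.948 mg/L.

9.95 mg/L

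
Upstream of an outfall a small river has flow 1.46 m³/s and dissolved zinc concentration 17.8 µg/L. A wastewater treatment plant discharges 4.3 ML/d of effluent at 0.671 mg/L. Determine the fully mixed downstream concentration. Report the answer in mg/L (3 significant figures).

4.3 ML/d = 0.04977 m³/s.
17.8 µg/L = 0.0178 mg/L.
Conservation of mass across the mixing zone: C = (0.04977·0.671 + 1.46·0.0178) / (0.04977 + 1.46) = 0.05938/1.51 = 0.03933 mg/L.

0.0393 mg/L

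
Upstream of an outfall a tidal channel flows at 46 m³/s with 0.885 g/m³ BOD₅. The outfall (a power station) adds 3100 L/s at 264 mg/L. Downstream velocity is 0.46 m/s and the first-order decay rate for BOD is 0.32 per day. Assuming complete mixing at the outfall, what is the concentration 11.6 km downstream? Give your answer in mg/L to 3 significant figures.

3100 L/s = 3.1 m³/s.
After complete mixing, C₀ = (3.1·264 + 46·0.885) / 49.1 = 17.5 mg/L.
Travel time t = 1.16e+04 m / 0.46 m/s = 2.522e+04 s = 0.2919 d.
C = 17.5·exp(−0.32·0.2919) = 17.5·0.9108 = 15.94 mg/L.

15.9 mg/L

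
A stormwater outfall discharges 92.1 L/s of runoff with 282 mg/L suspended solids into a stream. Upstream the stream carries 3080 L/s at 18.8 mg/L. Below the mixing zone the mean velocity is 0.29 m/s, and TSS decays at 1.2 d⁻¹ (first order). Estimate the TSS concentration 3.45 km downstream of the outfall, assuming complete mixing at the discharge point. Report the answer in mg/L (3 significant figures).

22.4 mg/L

92.1 L/s = 0.0921 m³/s.
3080 L/s = 3.08 m³/s.
After complete mixing, C₀ = (0.0921·282 + 3.08·18.8) / 3.172 = 26.44 mg/L.
Travel time t = 3450 m / 0.29 m/s = 1.19e+04 s = 0.1377 d.
C = 26.44·exp(−1.2·0.1377) = 26.44·0.8477 = 22.41 mg/L.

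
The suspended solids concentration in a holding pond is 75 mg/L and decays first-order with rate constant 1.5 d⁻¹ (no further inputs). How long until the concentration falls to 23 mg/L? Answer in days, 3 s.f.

t = ln(C₀/C)/k = ln(75/23)/1.5 = 1.182/1.5 = 0.788 d.

0.788 d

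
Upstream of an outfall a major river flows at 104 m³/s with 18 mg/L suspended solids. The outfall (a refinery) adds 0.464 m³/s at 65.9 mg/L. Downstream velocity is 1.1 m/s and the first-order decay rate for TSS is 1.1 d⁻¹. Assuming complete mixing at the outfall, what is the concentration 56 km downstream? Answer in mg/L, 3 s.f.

After complete mixing, C₀ = (0.464·65.9 + 104·18) / 104.5 = 18.21 mg/L.
Travel time t = 5.6e+04 m / 1.1 m/s = 5.091e+04 s = 0.5892 d.
C = 18.21·exp(−1.1·0.5892) = 18.21·0.523 = 9.526 mg/L.

9.53 mg/L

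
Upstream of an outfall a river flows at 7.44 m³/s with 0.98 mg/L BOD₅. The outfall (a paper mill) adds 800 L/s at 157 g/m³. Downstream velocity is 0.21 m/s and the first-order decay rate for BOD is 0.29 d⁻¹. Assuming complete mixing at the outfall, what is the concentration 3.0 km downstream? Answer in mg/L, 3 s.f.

800 L/s = 0.8 m³/s.
After complete mixing, C₀ = (0.8·157 + 7.44·0.98) / 8.24 = 16.13 mg/L.
Travel time t = 3000 m / 0.21 m/s = 1.429e+04 s = 0.1653 d.
C = 16.13·exp(−0.29·0.1653) = 16.13·0.9532 = 15.37 mg/L.

15.4 mg/L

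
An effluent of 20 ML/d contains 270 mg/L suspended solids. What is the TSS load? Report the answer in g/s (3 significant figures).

62.5 g/s

20 ML/d = 0.2315 m³/s.
Mass flux = Q·C = 0.2315 m³/s × 270 g/m³ = 62.5 g/s.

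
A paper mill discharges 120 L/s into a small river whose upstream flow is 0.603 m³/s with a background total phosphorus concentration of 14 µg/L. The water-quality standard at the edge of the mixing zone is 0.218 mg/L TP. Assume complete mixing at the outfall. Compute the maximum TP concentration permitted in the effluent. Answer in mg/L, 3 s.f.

1.24 mg/L

120 L/s = 0.12 m³/s.
14 µg/L = 0.014 mg/L.
Mass balance: 0.218·0.723 = 0.12·Cₑ + 0.603·0.014.
Cₑ = (0.1576 − 0.008442) / 0.12 = 1.243 mg/L.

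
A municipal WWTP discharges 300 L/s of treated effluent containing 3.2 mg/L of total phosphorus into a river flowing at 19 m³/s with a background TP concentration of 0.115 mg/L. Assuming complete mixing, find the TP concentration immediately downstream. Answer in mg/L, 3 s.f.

300 L/s = 0.3 m³/s.
Flow-weighted mixing gives C = (0.3·3.2 + 19·0.115) / (0.3 + 19) = 3.145/19.3 = 0.163 mg/L.

0.163 mg/L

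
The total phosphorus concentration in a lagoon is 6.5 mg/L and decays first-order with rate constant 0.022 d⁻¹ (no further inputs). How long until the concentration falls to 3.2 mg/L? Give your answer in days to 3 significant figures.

t = ln(C₀/C)/k = ln(6.5/3.2)/0.022 = 0.7087/0.022 = 32.21 d.

32.2 d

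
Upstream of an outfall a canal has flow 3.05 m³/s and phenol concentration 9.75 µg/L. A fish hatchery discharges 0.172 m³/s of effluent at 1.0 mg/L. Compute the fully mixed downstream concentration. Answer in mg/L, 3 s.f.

0.0626 mg/L

9.75 µg/L = 0.00975 mg/L.
By mass balance at complete mixing, C = (0.172·1 + 3.05·0.00975) / (0.172 + 3.05) = 0.2017/3.222 = 0.06261 mg/L.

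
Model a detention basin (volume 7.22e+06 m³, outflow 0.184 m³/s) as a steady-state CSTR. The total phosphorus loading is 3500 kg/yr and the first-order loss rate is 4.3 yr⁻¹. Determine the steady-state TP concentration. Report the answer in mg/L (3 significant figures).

Outflow Q = 0.184 m³/s × 3.156e+07 s/yr = 5.807e+06 m³/yr.
Steady-state CSTR mass balance: W = Q·C + k·V·C, so C = W/(Q + kV).
Q + kV = 5.807e+06 + 4.3·7.22e+06 = 3.685e+07 m³/yr.
C = 3500/3.685e+07 = 9.497e-05 kg/m³ = 0.09497 mg/L.

0.0950 mg/L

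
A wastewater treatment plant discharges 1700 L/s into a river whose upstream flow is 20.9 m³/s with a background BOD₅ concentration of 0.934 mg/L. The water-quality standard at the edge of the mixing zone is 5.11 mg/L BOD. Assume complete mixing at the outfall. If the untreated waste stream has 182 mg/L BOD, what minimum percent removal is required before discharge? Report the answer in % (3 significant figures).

1700 L/s = 1.7 m³/s.
Mass balance: 5.11·22.6 = 1.7·Cₑ + 20.9·0.934.
Cₑ = (115.5 − 19.52) / 1.7 = 56.45 mg/L.
Required removal = 1 − 56.45/182 = 68.98 %.

69.0 %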